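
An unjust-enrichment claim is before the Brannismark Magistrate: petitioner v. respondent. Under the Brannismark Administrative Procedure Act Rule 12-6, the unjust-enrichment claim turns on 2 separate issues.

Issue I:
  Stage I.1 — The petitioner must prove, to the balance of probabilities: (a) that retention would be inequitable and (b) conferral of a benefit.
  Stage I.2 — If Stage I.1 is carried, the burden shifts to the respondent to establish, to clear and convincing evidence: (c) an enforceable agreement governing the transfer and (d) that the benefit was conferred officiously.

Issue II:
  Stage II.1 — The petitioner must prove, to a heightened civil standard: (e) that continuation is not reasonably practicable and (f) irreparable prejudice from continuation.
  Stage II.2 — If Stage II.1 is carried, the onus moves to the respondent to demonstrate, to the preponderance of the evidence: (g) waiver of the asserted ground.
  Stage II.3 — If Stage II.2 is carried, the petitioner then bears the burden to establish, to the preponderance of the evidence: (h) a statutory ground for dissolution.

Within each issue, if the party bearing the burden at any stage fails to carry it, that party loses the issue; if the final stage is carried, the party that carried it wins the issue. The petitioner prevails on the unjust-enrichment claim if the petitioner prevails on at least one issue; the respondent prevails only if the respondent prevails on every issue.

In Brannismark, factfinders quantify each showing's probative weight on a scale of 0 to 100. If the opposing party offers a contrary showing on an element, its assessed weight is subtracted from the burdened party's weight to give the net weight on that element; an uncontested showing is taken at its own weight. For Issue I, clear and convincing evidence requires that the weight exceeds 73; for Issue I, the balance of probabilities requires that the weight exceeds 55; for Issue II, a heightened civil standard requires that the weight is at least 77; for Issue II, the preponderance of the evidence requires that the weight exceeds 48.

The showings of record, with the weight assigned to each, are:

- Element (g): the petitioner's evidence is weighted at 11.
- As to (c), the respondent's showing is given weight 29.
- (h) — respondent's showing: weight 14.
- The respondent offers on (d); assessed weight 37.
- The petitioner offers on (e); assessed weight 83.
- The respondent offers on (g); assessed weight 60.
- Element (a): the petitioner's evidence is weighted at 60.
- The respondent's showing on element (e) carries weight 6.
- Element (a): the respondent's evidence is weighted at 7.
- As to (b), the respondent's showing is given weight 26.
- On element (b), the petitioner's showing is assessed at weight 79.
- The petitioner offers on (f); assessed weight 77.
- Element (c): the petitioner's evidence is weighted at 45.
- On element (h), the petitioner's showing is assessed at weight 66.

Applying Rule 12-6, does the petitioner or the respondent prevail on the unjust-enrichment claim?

petitioner

— Issue I —
Stage I.1 — burden on petitioner; standard: the balance of probabilities (weight exceeds 55).
    (a): 60 − 7 = 53 ≤ 55 [not met]
    (b): 79 − 26 = 53 ≤ 55 [not met]
  Stage I.1 not carried; the petitioner fails its burden.
The respondent prevails on this issue.
— Issue II —
At Stage II.1 the petitioner must meet a heightened civil standard (weight is at least 77): on (e) the weight is 83 less the opposing 6 gives net 77, ≥ 77, so (e) meets the standard; on (f) the weight is 77, ≥ 77, so (f) meets the standard.
  The petitioner carries Stage II.1; the respondent now bears the burden.
At Stage II.2 the respondent must meet the preponderance of the evidence (weight exceeds 48): on (g) the weight is 60 less the opposing 11 gives net 49, which does exceed 48, so (g) meets the standard.
  Stage II.2 is satisfied; the onus moves to the petitioner.
At Stage II.3 the petitioner must meet the preponderance of the evidence (weight exceeds 48): on (h) the weight is 66 less the opposing 14 gives net 52, > 48, so (h) meets the standard.
  The petitioner carries the last stage.
With every stage satisfied, the petitioner prevails on this issue.
Per-issue: Issue I → respondent; Issue II → petitioner. The petitioner must prevail on at least one issue; overall, the petitioner prevails.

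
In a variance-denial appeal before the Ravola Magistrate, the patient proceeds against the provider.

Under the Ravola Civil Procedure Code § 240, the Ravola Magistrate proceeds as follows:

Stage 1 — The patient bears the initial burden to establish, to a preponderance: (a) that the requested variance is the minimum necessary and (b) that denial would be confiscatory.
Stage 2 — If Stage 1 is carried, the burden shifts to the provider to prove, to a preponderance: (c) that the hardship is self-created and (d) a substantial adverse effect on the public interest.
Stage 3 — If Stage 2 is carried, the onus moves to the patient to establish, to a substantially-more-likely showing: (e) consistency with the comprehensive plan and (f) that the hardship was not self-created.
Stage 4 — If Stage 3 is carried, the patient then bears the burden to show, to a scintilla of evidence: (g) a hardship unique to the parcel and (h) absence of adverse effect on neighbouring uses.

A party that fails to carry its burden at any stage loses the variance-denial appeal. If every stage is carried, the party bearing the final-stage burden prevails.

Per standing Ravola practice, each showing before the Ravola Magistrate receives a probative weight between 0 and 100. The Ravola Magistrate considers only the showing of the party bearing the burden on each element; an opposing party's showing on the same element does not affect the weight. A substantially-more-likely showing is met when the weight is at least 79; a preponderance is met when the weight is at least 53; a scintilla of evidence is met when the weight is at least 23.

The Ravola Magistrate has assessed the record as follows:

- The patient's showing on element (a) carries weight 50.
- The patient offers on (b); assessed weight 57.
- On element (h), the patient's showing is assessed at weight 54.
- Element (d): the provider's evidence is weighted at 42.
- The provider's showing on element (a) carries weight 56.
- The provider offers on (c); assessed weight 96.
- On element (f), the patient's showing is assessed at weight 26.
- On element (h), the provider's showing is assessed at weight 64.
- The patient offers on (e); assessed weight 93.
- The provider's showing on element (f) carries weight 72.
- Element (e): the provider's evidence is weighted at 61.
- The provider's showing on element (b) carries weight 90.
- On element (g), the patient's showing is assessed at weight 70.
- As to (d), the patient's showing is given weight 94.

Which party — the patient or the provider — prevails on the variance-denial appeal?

Stage 1 — burden on patient; standard: a preponderance (weight is at least 53).
    (a): 50 (provider's 56 disregarded) < 53 [not met]
    (b): 57 (provider's 90 disregarded) ≥ 53 [met]
  Not every element is met, so the patient fails to carry Stage 1.
The provider prevails.

provider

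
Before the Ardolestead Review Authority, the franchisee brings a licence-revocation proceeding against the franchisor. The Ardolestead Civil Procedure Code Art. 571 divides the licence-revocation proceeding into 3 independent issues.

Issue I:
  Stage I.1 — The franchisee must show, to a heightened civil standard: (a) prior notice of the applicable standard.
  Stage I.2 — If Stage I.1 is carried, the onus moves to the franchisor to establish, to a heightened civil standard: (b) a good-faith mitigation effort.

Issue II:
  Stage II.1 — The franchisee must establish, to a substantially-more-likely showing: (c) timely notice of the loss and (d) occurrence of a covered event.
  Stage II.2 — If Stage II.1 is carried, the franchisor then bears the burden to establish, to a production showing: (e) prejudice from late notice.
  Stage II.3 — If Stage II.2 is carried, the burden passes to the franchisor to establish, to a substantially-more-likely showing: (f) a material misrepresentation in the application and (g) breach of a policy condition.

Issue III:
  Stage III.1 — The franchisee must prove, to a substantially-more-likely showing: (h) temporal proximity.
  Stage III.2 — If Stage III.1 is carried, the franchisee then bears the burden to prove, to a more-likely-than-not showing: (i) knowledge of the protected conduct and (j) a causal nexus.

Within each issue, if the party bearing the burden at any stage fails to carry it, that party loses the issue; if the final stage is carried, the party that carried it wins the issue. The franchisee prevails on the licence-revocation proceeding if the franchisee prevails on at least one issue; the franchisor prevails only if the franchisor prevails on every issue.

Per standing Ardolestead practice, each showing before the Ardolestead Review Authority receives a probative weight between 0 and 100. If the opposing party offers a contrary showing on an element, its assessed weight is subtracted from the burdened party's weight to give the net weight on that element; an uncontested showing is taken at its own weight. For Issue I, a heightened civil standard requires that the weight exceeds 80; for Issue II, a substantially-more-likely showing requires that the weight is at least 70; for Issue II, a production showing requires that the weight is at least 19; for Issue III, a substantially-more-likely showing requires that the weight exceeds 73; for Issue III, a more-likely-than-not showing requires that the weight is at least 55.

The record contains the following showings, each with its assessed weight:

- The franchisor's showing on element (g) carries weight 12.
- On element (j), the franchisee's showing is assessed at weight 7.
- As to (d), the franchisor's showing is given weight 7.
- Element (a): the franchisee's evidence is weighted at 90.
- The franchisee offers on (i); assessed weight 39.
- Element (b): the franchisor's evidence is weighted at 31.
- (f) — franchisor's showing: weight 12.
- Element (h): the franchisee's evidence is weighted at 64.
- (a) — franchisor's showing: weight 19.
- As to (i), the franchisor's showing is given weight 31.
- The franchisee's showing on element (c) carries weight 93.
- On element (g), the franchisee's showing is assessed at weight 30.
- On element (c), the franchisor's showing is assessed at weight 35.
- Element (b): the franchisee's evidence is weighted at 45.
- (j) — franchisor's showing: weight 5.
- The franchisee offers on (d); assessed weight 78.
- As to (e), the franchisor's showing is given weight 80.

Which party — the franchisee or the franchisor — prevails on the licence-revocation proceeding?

— Issue I —
Stage I.1 (franchisee, a heightened civil standard, weight exceeds 80): (a) net 90−19=71 ≤ 80 — fails.
  Stage I.1 not carried; the franchisee fails its burden.
So the franchisor prevails on this issue.
— Issue II —
Stage II.1 (franchisee, a substantially-more-likely showing, weight is at least 70): (c) net 93−35=58 < 70 — fails; (d) net 78−7=71 ≥ 70 — meets.
  Stage II.1 not carried; the franchisee fails its burden.
The analysis ends at Stage II.1; the franchisor prevails on this issue.
— Issue III —
At Stage III.1 the franchisee must meet a substantially-more-likely showing (weight exceeds 73): on (h) the weight is 64, ≤ 73, so (h) does not meet the standard.
  Stage III.1 not carried; the franchisee fails its burden.
The franchisor prevails on this issue.
Per-issue: Issue I → franchisor; Issue II → franchisor; Issue III → franchisor. The franchisee must prevail on at least one issue; overall, the franchisor prevails.

franchisor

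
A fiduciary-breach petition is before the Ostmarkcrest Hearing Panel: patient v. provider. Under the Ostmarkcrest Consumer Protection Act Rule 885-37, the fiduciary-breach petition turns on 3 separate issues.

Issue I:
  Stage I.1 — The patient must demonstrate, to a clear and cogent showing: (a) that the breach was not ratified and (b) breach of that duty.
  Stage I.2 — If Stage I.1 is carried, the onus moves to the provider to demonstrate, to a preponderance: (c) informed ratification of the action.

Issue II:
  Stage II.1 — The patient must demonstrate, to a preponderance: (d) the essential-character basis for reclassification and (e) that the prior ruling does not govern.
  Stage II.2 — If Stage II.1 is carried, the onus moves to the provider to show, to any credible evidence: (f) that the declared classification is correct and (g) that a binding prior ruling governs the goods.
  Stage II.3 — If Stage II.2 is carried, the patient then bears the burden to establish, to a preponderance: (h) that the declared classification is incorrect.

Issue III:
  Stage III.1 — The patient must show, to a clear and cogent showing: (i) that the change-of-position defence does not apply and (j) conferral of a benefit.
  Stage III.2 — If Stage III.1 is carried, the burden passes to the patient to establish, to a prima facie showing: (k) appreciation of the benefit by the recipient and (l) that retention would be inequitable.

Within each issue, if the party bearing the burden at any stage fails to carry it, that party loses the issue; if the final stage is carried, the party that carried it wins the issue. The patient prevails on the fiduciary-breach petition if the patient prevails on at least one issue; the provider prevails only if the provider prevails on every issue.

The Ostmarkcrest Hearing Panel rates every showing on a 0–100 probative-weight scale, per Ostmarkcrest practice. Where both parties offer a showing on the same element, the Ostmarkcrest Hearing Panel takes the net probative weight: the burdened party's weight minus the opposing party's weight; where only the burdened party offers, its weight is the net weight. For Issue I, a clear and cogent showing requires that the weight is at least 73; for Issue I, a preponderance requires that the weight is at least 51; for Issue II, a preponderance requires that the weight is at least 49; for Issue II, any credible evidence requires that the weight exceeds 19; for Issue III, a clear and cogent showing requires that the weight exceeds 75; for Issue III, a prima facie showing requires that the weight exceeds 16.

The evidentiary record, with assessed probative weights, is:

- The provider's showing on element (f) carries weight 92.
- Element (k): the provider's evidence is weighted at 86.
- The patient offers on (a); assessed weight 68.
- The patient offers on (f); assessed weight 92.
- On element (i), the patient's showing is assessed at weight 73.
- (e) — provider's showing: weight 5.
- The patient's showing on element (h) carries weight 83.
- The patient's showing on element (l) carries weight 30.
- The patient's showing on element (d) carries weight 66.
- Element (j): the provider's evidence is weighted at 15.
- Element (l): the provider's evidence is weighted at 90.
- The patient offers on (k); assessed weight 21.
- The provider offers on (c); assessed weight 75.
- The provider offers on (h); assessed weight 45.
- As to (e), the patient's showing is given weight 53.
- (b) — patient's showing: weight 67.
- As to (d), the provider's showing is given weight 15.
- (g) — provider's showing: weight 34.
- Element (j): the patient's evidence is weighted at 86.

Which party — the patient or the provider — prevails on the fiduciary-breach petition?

— Issue I —
At Stage I.1 the patient must meet a clear and cogent showing (weight is at least 73): on (a) the weight is 68, which does not reach 73, so (a) does not meet the standard; on (b) the weight is 67, which does not reach 73, so (b) does not meet the standard.
  Not every element is met, so the patient fails to carry Stage I.1.
The analysis ends at Stage I.1; the provider prevails on this issue.
— Issue II —
Stage II.1 — burden on patient; standard: a preponderance (weight is at least 49).
    (d): 66 − 15 = 51 ≥ 49 [met]
    (e): 53 − 5 = 48 < 49 [not met]
  Stage II.1 not carried; the patient fails its burden.
So the provider prevails on this issue.
— Issue III —
At Stage III.1 the patient must meet a clear and cogent showing (weight exceeds 75): on (i) the weight is 73, ≤ 75, so (i) does not meet the standard; on (j) the weight is 86 less the opposing 15 gives net 71, ≤ 75, so (j) does not meet the standard.
  The patient does not carry Stage III.1.
The analysis ends at Stage III.1; the provider prevails on this issue.
Per-issue: Issue I → provider; Issue II → provider; Issue III → provider. The patient must prevail on at least one issue; overall, the provider prevails.

provider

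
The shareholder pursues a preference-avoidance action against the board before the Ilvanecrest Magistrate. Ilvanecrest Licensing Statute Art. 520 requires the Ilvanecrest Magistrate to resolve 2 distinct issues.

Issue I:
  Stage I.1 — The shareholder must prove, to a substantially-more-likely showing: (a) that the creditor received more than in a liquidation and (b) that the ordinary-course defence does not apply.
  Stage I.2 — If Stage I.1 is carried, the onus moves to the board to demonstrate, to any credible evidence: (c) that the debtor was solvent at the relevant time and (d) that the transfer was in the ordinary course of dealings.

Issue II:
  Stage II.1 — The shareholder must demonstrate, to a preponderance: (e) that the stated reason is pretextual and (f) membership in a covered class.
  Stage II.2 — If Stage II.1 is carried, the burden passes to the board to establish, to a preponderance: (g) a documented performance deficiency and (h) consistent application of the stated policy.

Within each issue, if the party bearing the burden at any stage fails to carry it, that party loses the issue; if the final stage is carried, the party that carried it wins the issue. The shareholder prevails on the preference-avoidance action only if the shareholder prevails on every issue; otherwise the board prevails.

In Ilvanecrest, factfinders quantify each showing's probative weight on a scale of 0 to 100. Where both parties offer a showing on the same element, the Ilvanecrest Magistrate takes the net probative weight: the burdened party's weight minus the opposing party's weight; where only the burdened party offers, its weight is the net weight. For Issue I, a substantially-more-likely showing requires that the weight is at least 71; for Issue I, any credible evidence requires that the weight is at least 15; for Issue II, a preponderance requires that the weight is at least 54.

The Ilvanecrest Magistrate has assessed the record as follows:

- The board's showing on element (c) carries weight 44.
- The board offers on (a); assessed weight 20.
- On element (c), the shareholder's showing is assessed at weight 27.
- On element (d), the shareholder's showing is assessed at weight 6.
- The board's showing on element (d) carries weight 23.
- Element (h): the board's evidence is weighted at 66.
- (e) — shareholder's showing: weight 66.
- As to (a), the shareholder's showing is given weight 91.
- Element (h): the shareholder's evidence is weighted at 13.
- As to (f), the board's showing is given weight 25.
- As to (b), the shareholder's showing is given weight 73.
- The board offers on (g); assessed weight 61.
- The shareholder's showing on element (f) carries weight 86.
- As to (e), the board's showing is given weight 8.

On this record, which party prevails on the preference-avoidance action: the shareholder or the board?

— Issue I —
Stage I.1 — burden on shareholder; standard: a substantially-more-likely showing (weight is at least 71).
    (a): 91 − 20 = 71 ≥ 71 [met]
    (b): 73 ≥ 71 [met]
  Stage I.1 carried; the burden shifts to the board.
Stage I.2 — burden on board; standard: any credible evidence (weight is at least 15).
    (c): 44 − 27 = 17 ≥ 15 [met]
    (d): 23 − 6 = 17 ≥ 15 [met]
  Stage I.2 carried; the final stage is satisfied.
All stages carried — the board prevails on this issue.
— Issue II —
Stage II.1 — burden on shareholder; standard: a preponderance (weight is at least 54).
    (e): 66 − 8 = 58 ≥ 54 [met]
    (f): 86 − 25 = 61 ≥ 54 [met]
  The shareholder carries Stage II.1; the board now bears the burden.
Stage II.2 — burden on board; standard: a preponderance (weight is at least 54).
    (g): 61 ≥ 54 [met]
    (h): 66 − 13 = 53 < 54 [not met]
  The board does not carry Stage II.2.
So the shareholder prevails on this issue.
Per-issue: Issue I → board; Issue II → shareholder. The shareholder must prevail on every issue; overall, the board prevails.

board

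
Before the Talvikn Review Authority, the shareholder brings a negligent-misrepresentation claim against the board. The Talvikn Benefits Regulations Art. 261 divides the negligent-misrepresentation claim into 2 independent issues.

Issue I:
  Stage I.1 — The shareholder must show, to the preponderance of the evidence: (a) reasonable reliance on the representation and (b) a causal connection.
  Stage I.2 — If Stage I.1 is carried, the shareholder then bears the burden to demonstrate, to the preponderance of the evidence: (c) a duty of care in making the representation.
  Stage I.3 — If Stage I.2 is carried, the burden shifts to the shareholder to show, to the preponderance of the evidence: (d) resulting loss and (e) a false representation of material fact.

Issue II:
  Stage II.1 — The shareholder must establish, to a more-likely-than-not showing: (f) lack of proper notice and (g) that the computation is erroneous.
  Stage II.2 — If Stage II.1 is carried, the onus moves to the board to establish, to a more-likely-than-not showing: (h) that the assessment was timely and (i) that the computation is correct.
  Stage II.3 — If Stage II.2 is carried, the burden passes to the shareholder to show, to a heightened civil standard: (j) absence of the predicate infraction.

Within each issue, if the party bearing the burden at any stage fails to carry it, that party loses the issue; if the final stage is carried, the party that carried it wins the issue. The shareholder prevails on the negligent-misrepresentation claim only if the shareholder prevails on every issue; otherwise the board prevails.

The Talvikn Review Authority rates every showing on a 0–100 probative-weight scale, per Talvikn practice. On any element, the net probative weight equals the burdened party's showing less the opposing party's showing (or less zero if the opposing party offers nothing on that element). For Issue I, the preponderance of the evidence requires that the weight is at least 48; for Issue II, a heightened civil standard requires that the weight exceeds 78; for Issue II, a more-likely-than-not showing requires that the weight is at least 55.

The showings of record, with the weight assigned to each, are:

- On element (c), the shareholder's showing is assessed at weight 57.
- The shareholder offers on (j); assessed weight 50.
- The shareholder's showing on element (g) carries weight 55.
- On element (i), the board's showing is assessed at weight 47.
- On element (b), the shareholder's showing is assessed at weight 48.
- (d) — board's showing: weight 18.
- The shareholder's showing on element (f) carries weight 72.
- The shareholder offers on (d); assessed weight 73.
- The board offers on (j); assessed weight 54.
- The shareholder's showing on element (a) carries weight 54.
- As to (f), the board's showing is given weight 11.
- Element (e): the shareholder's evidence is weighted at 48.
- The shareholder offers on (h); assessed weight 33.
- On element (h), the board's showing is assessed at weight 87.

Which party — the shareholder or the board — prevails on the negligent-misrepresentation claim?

shareholder

— Issue I —
At Stage I.1 the shareholder must meet the preponderance of the evidence (weight is at least 48): on (a) the weight is 54, ≥ 48, so (a) meets the standard; on (b) the weight is 48, ≥ 48, so (b) meets the standard.
  Stage I.1 carried; the burden remains with the shareholder.
At Stage I.2 the shareholder must meet the preponderance of the evidence (weight is at least 48): on (c) the weight is 57, ≥ 48, so (c) meets the standard.
  All elements met. The shareholder retains the burden for Stage I.3.
At Stage I.3 the shareholder must meet the preponderance of the evidence (weight is at least 48): on (d) the weight is 73 less the opposing 18 gives net 55, ≥ 48, so (d) meets the standard; on (e) the weight is 48, which does reach 48, so (e) meets the standard.
  The shareholder carries the last stage.
All stages carried — the shareholder prevails on this issue.
— Issue II —
At Stage II.1 the shareholder must meet a more-likely-than-not showing (weight is at least 55): on (f) the weight is 72 less the opposing 11 gives net 61, which does reach 55, so (f) meets the standard; on (g) the weight is 55, which does reach 55, so (g) meets the standard.
  All elements met. The burden passes to the board.
At Stage II.2 the board must meet a more-likely-than-not showing (weight is at least 55): on (h) the weight is 87 less the opposing 33 gives net 54, < 55, so (h) does not meet the standard; on (i) the weight is 47, < 55, so (i) does not meet the standard.
  Stage II.2 not carried; the board fails its burden.
The analysis ends at Stage II.2; the shareholder prevails on this issue.
Per-issue: Issue I → shareholder; Issue II → shareholder. The shareholder must prevail on every issue; overall, the shareholder prevails.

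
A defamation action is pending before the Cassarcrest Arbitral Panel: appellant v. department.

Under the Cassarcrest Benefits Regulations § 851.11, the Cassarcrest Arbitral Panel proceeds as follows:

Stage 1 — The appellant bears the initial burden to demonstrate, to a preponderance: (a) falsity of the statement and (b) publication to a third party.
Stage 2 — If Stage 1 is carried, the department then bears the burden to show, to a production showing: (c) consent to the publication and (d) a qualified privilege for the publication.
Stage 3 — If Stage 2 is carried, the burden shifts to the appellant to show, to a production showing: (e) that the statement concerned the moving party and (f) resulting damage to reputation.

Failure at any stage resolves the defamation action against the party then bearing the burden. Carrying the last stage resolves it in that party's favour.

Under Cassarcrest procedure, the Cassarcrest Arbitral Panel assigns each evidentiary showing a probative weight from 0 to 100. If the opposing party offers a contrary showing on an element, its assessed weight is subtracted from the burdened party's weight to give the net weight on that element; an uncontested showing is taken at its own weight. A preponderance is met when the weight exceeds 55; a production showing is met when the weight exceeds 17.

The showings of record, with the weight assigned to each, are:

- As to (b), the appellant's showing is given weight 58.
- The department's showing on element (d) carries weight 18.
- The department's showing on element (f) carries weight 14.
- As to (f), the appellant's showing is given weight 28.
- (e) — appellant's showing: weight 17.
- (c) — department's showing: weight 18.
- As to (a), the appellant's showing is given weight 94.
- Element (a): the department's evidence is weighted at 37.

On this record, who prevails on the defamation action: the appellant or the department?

Stage 1 — burden on appellant; standard: a preponderance (weight exceeds 55).
    (a): 94 − 37 = 57 > 55 [met]
    (b): 58 > 55 [met]
  Stage 1 is satisfied; the onus moves to the department.
Stage 2 — burden on department; standard: a production showing (weight exceeds 17).
    (c): 18 > 17 [met]
    (d): 18 > 17 [met]
  Stage 2 carried; the burden shifts to the appellant.
Stage 3 — burden on appellant; standard: a production showing (weight exceeds 17).
    (e): 17 ≤ 17 [not met]
    (f): 28 − 14 = 14 ≤ 17 [not met]
  Stage 3 not carried; the appellant fails its burden.
The analysis ends at Stage 3; the department prevails.

department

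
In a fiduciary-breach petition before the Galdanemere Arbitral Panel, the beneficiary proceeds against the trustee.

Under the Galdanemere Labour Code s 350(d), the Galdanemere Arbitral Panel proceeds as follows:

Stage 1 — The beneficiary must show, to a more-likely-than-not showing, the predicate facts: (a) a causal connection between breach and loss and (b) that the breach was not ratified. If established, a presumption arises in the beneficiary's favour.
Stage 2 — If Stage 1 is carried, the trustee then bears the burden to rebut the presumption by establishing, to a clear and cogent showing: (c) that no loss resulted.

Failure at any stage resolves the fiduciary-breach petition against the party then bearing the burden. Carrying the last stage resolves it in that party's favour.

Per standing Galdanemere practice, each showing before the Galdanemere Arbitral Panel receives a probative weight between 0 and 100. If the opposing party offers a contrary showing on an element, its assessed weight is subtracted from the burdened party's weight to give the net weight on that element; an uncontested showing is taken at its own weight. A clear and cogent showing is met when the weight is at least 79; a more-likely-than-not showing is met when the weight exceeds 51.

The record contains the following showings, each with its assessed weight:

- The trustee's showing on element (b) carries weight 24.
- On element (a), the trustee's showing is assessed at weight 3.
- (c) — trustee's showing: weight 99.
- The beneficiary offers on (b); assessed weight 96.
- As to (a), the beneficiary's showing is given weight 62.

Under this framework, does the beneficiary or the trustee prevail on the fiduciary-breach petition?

Stage 1 (beneficiary, a more-likely-than-not showing, weight exceeds 51): (a) net 62−3=59 > 51 — meets; (b) net 96−24=72 > 51 — meets.
  The beneficiary carries Stage 1; the trustee now bears the burden.
Stage 2 (trustee, a clear and cogent showing, weight is at least 79): (c) 99 ≥ 79 — meets.
  Stage 2 carried; the final stage is satisfied.
With every stage satisfied, the trustee prevails.

trustee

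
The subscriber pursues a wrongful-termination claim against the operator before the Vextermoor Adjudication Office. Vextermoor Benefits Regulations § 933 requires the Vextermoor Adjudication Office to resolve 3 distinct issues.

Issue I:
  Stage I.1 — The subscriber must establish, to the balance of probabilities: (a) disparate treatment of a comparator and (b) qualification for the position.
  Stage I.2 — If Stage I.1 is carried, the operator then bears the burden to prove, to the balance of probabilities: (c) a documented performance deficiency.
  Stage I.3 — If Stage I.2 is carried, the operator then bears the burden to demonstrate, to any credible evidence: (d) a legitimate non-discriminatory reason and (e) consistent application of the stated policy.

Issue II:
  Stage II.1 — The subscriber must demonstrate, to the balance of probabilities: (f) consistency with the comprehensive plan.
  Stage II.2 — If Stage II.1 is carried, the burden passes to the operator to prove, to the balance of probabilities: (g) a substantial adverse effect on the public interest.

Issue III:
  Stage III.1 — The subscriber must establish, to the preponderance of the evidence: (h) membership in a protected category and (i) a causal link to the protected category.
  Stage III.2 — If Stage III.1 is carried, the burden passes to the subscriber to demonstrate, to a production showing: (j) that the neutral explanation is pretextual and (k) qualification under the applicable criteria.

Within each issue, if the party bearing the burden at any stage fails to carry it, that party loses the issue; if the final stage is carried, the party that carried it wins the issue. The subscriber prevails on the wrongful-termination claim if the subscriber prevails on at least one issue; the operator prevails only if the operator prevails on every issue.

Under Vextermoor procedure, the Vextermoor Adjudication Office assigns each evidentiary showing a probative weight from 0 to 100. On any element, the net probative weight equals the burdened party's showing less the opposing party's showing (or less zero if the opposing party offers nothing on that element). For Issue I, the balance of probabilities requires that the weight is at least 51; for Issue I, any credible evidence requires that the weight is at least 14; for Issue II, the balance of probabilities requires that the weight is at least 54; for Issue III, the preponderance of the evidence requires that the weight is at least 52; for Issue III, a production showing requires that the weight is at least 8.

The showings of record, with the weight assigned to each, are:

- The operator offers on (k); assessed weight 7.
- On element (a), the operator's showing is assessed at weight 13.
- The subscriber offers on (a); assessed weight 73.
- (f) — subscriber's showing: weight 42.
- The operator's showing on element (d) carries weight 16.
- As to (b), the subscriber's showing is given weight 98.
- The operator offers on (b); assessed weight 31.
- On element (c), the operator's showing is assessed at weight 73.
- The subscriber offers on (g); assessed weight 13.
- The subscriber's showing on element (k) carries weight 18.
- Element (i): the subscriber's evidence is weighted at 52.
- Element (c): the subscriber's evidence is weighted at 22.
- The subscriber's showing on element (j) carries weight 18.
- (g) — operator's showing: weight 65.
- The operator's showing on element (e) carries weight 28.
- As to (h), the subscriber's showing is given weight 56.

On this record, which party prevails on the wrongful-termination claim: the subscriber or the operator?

— Issue I —
Stage I.1 (subscriber, the balance of probabilities, weight is at least 51): (a) net 73−13=60 ≥ 51 — meets; (b) net 98−31=67 ≥ 51 — meets.
  The subscriber carries Stage I.1; the operator now bears the burden.
Stage I.2 (operator, the balance of probabilities, weight is at least 51): (c) net 73−22=51 ≥ 51 — meets.
  Stage I.2 is satisfied; the operator continues to bear the burden.
Stage I.3 (operator, any credible evidence, weight is at least 14): (d) 16 ≥ 14 — meets; (e) 28 ≥ 14 — meets.
  Stage I.3 carried; the final stage is satisfied.
Every stage carried; the operator prevails on this issue.
— Issue II —
At Stage II.1 the subscriber must meet the balance of probabilities (weight is at least 54): on (f) the weight is 42, which does not reach 54, so (f) does not meet the standard.
  Stage II.1 not carried; the subscriber fails its burden.
The analysis ends at Stage II.1; the operator prevails on this issue.
— Issue III —
Stage III.1 — burden on subscriber; standard: the preponderance of the evidence (weight is at least 52).
    (h): 56 ≥ 52 [met]
    (i): 52 ≥ 52 [met]
  Stage III.1 carried; the burden remains with the subscriber.
Stage III.2 — burden on subscriber; standard: a production showing (weight is at least 8).
    (j): 18 ≥ 8 [met]
    (k): 18 − 7 = 11 ≥ 8 [met]
  Stage III.2 carried; the final stage is satisfied.
All stages carried — the subscriber prevails on this issue.
Per-issue: Issue I → operator; Issue II → operator; Issue III → subscriber. The subscriber must prevail on at least one issue; overall, the subscriber prevails.

subscriber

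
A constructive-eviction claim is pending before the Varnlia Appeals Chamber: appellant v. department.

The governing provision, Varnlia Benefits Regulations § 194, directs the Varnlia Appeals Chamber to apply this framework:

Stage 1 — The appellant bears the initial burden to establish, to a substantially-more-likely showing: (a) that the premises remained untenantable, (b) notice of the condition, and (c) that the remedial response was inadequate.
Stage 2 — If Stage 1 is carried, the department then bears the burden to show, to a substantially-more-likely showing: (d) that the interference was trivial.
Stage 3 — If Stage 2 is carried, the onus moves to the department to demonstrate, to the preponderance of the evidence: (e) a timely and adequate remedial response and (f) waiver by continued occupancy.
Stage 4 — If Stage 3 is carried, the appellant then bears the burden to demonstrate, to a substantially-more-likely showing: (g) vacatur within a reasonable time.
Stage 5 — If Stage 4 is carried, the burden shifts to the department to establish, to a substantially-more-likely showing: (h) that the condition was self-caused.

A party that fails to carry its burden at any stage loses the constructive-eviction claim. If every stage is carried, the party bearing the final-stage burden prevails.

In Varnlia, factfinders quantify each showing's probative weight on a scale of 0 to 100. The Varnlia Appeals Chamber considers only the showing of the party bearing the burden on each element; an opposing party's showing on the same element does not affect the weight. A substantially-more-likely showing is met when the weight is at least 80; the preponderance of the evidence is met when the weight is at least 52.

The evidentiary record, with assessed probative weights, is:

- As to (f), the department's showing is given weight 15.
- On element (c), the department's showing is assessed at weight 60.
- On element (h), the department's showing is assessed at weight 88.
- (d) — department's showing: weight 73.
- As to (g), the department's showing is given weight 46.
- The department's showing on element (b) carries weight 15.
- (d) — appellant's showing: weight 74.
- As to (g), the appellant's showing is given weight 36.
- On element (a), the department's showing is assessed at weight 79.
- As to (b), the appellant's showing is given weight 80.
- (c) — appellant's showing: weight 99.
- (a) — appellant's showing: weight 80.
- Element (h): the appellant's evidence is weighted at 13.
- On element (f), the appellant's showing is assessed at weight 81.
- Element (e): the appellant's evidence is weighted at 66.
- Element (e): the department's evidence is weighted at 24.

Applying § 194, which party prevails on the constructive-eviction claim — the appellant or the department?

appellant

At Stage 1 the appellant must meet a substantially-more-likely showing (weight is at least 80): on (a) the weight is 80 (the department's 79 is given no effect), ≥ 80, so (a) meets the standard; on (b) the weight is 80 (the department's 15 is given no effect), which does reach 80, so (b) meets the standard; on (c) the weight is 99 (the department's 60 is given no effect), which does reach 80, so (c) meets the standard.
  All elements met. The burden passes to the department.
At Stage 2 the department must meet a substantially-more-likely showing (weight is at least 80): on (d) the weight is 73 (the appellant's 74 is given no effect), < 80, so (d) does not meet the standard.
  The department does not carry Stage 2.
The appellant prevails.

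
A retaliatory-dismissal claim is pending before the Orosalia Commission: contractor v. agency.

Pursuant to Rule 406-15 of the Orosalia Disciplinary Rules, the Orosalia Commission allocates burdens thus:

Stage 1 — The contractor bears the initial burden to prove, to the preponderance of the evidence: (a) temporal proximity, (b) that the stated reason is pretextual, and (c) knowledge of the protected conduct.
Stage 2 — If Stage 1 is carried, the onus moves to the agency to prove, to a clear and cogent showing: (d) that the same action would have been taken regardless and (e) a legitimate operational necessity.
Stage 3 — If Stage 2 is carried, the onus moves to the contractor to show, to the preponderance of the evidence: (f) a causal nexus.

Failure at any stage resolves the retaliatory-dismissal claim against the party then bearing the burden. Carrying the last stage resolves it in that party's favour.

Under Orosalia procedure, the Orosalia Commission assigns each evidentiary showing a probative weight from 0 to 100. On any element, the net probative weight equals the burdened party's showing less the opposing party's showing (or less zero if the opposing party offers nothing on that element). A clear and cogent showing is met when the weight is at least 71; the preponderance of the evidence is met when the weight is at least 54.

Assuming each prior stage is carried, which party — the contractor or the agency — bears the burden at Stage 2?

agency

Stage 2's rule assigns the burden to the agency (to a clear and cogent showing).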